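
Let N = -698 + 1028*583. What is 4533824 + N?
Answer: 5132450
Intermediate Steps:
N = 598626 (N = -698 + 599324 = 598626)
4533824 + N = 4533824 + 598626 = 5132450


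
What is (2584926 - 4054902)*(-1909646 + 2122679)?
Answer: -313153397208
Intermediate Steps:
(2584926 - 4054902)*(-1909646 + 2122679) = -1469976*213033 = -313153397208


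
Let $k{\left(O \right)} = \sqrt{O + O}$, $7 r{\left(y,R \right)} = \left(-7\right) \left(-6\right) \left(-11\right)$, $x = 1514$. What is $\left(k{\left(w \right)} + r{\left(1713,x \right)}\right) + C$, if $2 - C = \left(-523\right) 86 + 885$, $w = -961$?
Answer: $44029 + 31 i \sqrt{2} \approx 44029.0 + 43.841 i$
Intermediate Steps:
$r{\left(y,R \right)} = -66$ ($r{\left(y,R \right)} = \frac{\left(-7\right) \left(-6\right) \left(-11\right)}{7} = \frac{42 \left(-11\right)}{7} = \frac{1}{7} \left(-462\right) = -66$)
$C = 44095$ ($C = 2 - \left(\left(-523\right) 86 + 885\right) = 2 - \left(-44978 + 885\right) = 2 - -44093 = 2 + 44093 = 44095$)
$k{\left(O \right)} = \sqrt{2} \sqrt{O}$ ($k{\left(O \right)} = \sqrt{2 O} = \sqrt{2} \sqrt{O}$)
$\left(k{\left(w \right)} + r{\left(1713,x \right)}\right) + C = \left(\sqrt{2} \sqrt{-961} - 66\right) + 44095 = \left(\sqrt{2} \cdot 31 i - 66\right) + 44095 = \left(31 i \sqrt{2} - 66\right) + 44095 = \left(-66 + 31 i \sqrt{2}\right) + 44095 = 44029 + 31 i \sqrt{2}$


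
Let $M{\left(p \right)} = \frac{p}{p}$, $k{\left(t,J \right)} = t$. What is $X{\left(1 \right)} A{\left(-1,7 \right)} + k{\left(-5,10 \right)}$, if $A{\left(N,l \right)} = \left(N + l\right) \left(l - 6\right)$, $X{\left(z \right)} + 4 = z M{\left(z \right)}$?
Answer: $-23$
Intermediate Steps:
$M{\left(p \right)} = 1$
$X{\left(z \right)} = -4 + z$ ($X{\left(z \right)} = -4 + z 1 = -4 + z$)
$A{\left(N,l \right)} = \left(-6 + l\right) \left(N + l\right)$ ($A{\left(N,l \right)} = \left(N + l\right) \left(-6 + l\right) = \left(-6 + l\right) \left(N + l\right)$)
$X{\left(1 \right)} A{\left(-1,7 \right)} + k{\left(-5,10 \right)} = \left(-4 + 1\right) \left(7^{2} - -6 - 42 - 7\right) - 5 = - 3 \left(49 + 6 - 42 - 7\right) - 5 = \left(-3\right) 6 - 5 = -18 - 5 = -23$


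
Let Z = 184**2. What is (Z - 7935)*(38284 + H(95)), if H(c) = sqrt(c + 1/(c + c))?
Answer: 992359564 + 25921*sqrt(3429690)/190 ≈ 9.9261e+8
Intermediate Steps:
Z = 33856
H(c) = sqrt(c + 1/(2*c))
(Z - 7935)*(38284 + H(95)) = (33856 - 7935)*(38284 + sqrt(2/95 + 4*95)/2) = 25921*(38284 + sqrt(2*(1/95) + 380)/2) = 25921*(38284 + sqrt(2/95 + 380)/2) = 25921*(38284 + sqrt(36102/95)/2) = 25921*(38284 + (sqrt(3429690)/95)/2) = 25921*(38284 + sqrt(3429690)/190) = 992359564 + 25921*sqrt(3429690)/190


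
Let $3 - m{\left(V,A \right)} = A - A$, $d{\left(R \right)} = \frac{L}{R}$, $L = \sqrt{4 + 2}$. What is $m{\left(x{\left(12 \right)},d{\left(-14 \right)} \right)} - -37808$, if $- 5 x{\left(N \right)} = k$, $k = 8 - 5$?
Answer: $37811$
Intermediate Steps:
$L = \sqrt{6} \approx 2.4495$
$k = 3$
$d{\left(R \right)} = \frac{\sqrt{6}}{R}$
$x{\left(N \right)} = - \frac{3}{5}$ ($x{\left(N \right)} = \left(- \frac{1}{5}\right) 3 = - \frac{3}{5}$)
$m{\left(V,A \right)} = 3$ ($m{\left(V,A \right)} = 3 - \left(A - A\right) = 3 - 0 = 3 + 0 = 3$)
$m{\left(x{\left(12 \right)},d{\left(-14 \right)} \right)} - -37808 = 3 - -37808 = 3 + 37808 = 37811$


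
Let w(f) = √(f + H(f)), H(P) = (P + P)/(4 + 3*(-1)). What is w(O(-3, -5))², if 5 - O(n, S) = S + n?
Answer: 39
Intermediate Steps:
O(n, S) = 5 - S - n (O(n, S) = 5 - (S + n) = 5 + (-S - n) = 5 - S - n)
H(P) = 2*P (H(P) = (2*P)/(4 - 3) = (2*P)/1 = (2*P)*1 = 2*P)
w(f) = √3*√f (w(f) = √(f + 2*f) = √(3*f) = √3*√f)
w(O(-3, -5))² = (√3*√(5 - 1*(-5) - 1*(-3)))² = (√3*√(5 + 5 + 3))² = (√3*√13)² = (√39)² = 39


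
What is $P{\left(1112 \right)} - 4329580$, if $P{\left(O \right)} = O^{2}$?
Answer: $-3093036$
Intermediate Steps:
$P{\left(1112 \right)} - 4329580 = 1112^{2} - 4329580 = 1236544 - 4329580 = -3093036$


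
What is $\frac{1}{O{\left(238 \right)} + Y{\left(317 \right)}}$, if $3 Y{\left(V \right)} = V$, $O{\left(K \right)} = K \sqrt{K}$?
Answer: $- \frac{951}{121230959} + \frac{2142 \sqrt{238}}{121230959} \approx 0.00026474$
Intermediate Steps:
$O{\left(K \right)} = K^{\frac{3}{2}}$
$Y{\left(V \right)} = \frac{V}{3}$
$\frac{1}{O{\left(238 \right)} + Y{\left(317 \right)}} = \frac{1}{238^{\frac{3}{2}} + \frac{1}{3} \cdot 317} = \frac{1}{238 \sqrt{238} + \frac{317}{3}} = \frac{1}{\frac{317}{3} + 238 \sqrt{238}}$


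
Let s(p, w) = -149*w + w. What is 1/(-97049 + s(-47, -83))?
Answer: -1/84765 ≈ -1.1797e-5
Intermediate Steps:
s(p, w) = -148*w
1/(-97049 + s(-47, -83)) = 1/(-97049 - 148*(-83)) = 1/(-97049 + 12284) = 1/(-84765) = -1/84765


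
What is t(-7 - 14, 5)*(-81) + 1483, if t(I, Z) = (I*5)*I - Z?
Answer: -176717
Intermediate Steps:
t(I, Z) = -Z + 5*I² (t(I, Z) = (5*I)*I - Z = 5*I² - Z = -Z + 5*I²)
t(-7 - 14, 5)*(-81) + 1483 = (-1*5 + 5*(-7 - 14)²)*(-81) + 1483 = (-5 + 5*(-21)²)*(-81) + 1483 = (-5 + 5*441)*(-81) + 1483 = (-5 + 2205)*(-81) + 1483 = 2200*(-81) + 1483 = -178200 + 1483 = -176717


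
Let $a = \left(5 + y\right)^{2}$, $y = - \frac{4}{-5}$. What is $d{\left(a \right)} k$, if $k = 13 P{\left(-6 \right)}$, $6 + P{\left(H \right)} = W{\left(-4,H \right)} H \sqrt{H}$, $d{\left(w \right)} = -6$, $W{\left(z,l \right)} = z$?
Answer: $468 - 1872 i \sqrt{6} \approx 468.0 - 4585.4 i$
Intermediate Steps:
$y = \frac{4}{5}$ ($y = \left(-4\right) \left(- \frac{1}{5}\right) = \frac{4}{5} \approx 0.8$)
$a = \frac{841}{25}$ ($a = \left(5 + \frac{4}{5}\right)^{2} = \left(\frac{29}{5}\right)^{2} = \frac{841}{25} \approx 33.64$)
$P{\left(H \right)} = -6 - 4 H^{\frac{3}{2}}$ ($P{\left(H \right)} = -6 + - 4 H \sqrt{H} = -6 - 4 H^{\frac{3}{2}}$)
$k = -78 + 312 i \sqrt{6}$ ($k = 13 \left(-6 - 4 \left(-6\right)^{\frac{3}{2}}\right) = 13 \left(-6 - 4 \left(- 6 i \sqrt{6}\right)\right) = 13 \left(-6 + 24 i \sqrt{6}\right) = -78 + 312 i \sqrt{6} \approx -78.0 + 764.24 i$)
$d{\left(a \right)} k = - 6 \left(-78 + 312 i \sqrt{6}\right) = 468 - 1872 i \sqrt{6}$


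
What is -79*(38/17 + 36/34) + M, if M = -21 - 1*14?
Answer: -5019/17 ≈ -295.24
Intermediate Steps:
M = -35 (M = -21 - 14 = -35)
-79*(38/17 + 36/34) + M = -79*(38/17 + 36/34) - 35 = -79*(38*(1/17) + 36*(1/34)) - 35 = -79*(38/17 + 18/17) - 35 = -79*56/17 - 35 = -4424/17 - 35 = -5019/17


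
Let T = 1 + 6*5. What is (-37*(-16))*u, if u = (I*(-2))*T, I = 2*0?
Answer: 0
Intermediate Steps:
T = 31 (T = 1 + 30 = 31)
I = 0
u = 0 (u = (0*(-2))*31 = 0*31 = 0)
(-37*(-16))*u = -37*(-16)*0 = 592*0 = 0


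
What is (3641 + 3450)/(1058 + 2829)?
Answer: 7091/3887 ≈ 1.8243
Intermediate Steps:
(3641 + 3450)/(1058 + 2829) = 7091/3887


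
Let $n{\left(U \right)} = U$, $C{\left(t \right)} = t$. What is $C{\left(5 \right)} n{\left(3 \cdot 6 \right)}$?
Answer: $90$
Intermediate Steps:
$C{\left(5 \right)} n{\left(3 \cdot 6 \right)} = 5 \cdot 3 \cdot 6 = 5 \cdot 18 = 90$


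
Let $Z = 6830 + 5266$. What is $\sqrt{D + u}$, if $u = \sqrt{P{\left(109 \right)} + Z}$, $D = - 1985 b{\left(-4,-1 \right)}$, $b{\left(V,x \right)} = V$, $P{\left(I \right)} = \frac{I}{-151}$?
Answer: $\frac{\sqrt{181039940 + 151 \sqrt{275784437}}}{151} \approx 89.722$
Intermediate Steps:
$P{\left(I \right)} = - \frac{I}{151}$ ($P{\left(I \right)} = I \left(- \frac{1}{151}\right) = - \frac{I}{151}$)
$Z = 12096$
$D = 7940$ ($D = \left(-1985\right) \left(-4\right) = 7940$)
$u = \frac{\sqrt{275784437}}{151}$ ($u = \sqrt{\left(- \frac{1}{151}\right) 109 + 12096} = \sqrt{- \frac{109}{151} + 12096} = \sqrt{\frac{1826387}{151}} = \frac{\sqrt{275784437}}{151} \approx 109.98$)
$\sqrt{D + u} = \sqrt{7940 + \frac{\sqrt{275784437}}{151}}$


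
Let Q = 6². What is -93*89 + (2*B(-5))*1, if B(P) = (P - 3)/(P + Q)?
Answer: -256603/31 ≈ -8277.5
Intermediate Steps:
Q = 36
B(P) = (-3 + P)/(36 + P) (B(P) = (P - 3)/(P + 36) = (-3 + P)/(36 + P))
-93*89 + (2*B(-5))*1 = -93*89 + (2*((-3 - 5)/(36 - 5)))*1 = -8277 + (2*(-8/31))*1 = -8277 - 16/31*1 = -8277 - 16/31 = -256603/31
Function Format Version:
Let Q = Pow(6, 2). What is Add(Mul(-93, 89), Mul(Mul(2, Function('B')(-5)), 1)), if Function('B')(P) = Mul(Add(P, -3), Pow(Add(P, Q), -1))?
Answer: Rational(-256603, 31) ≈ -8277.5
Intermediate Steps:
Q = 36
Function('B')(P) = Mul(Pow(Add(36, P), -1), Add(-3, P)) (Function('B')(P) = Mul(Add(P, -3), Pow(Add(P, 36), -1)) = Mul(Add(-3, P), Pow(Add(36, P), -1)) = Mul(Pow(Add(36, P), -1), Add(-3, P)))
Add(Mul(-93, 89), Mul(Mul(2, Function('B')(-5)), 1)) = Add(Mul(-93, 89), Mul(Mul(2, Mul(Pow(Add(36, -5), -1), Add(-3, -5))), 1)) = Add(-8277, Mul(Mul(2, Mul(Pow(31, -1), -8)), 1)) = Add(-8277, Mul(Mul(2, Mul(Rational(1, 31), -8)), 1)) = Add(-8277, Mul(Mul(2, Rational(-8, 31)), 1)) = Add(-8277, Mul(Rational(-16, 31), 1)) = Add(-8277, Rational(-16, 31)) = Rational(-256603, 31)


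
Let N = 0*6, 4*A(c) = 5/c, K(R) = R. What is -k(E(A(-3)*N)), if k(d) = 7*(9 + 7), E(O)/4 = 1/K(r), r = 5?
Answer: -112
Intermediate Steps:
A(c) = 5/(4*c) (A(c) = (5/c)/4 = 5/(4*c))
N = 0
E(O) = 4/5
k(d) = 112 (k(d) = 7*16 = 112)
-k(E(A(-3)*N)) = -1*112 = -112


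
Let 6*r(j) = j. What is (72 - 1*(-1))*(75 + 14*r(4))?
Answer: 18469/3 ≈ 6156.3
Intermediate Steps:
r(j) = j/6
(72 - 1*(-1))*(75 + 14*r(4)) = (72 - 1*(-1))*(75 + 14*((⅙)*4)) = (72 + 1)*(75 + 14*(⅔)) = 73*(75 + 28/3) = 73*(253/3) = 18469/3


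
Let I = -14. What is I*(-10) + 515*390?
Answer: 200990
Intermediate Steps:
I*(-10) + 515*390 = -14*(-10) + 515*390 = 140 + 200850 = 200990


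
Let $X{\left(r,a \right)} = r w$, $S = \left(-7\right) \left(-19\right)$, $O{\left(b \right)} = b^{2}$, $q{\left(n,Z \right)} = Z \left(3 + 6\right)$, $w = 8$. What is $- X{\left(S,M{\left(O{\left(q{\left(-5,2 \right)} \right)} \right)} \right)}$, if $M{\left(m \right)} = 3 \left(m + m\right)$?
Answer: $-1064$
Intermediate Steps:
$q{\left(n,Z \right)} = 9 Z$ ($q{\left(n,Z \right)} = Z 9 = 9 Z$)
$S = 133$
$M{\left(m \right)} = 6 m$ ($M{\left(m \right)} = 3 \cdot 2 m = 6 m$)
$X{\left(r,a \right)} = 8 r$ ($X{\left(r,a \right)} = r 8 = 8 r$)
$- X{\left(S,M{\left(O{\left(q{\left(-5,2 \right)} \right)} \right)} \right)} = - 8 \cdot 133 = \left(-1\right) 1064 = -1064$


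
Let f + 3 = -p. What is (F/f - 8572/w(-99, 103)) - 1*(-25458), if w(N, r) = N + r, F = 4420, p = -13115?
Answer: 76427675/3278 ≈ 23315.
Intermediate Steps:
f = 13112 (f = -3 - 1*(-13115) = -3 + 13115 = 13112)
(F/f - 8572/w(-99, 103)) - 1*(-25458) = (4420/13112 - 8572/(-99 + 103)) - 1*(-25458) = (4420*(1/13112) - 8572/4) + 25458 = (1105/3278 - 8572*¼) + 25458 = (1105/3278 - 2143) + 25458 = -7023649/3278 + 25458 = 76427675/3278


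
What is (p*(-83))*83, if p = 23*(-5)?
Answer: 792235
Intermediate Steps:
p = -115
(p*(-83))*83 = -115*(-83)*83 = 9545*83 = 792235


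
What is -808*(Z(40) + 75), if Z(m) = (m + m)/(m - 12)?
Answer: -440360/7 ≈ -62909.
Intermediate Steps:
Z(m) = 2*m/(-12 + m) (Z(m) = (2*m)/(-12 + m) = 2*m/(-12 + m))
-808*(Z(40) + 75) = -808*(2*40/(-12 + 40) + 75) = -808*(2*40/28 + 75) = -808*(2*40*(1/28) + 75) = -808*(20/7 + 75) = -808*545/7 = -440360/7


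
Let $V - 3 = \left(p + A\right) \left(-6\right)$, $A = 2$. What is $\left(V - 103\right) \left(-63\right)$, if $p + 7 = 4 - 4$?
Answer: $4410$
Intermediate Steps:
$p = -7$ ($p = -7 + \left(4 - 4\right) = -7 + 0 = -7$)
$V = 33$ ($V = 3 + \left(-7 + 2\right) \left(-6\right) = 3 - -30 = 3 + 30 = 33$)
$\left(V - 103\right) \left(-63\right) = \left(33 - 103\right) \left(-63\right) = \left(-70\right) \left(-63\right) = 4410$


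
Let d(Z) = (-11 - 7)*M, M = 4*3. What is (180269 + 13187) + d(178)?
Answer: 193240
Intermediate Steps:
M = 12
d(Z) = -216 (d(Z) = (-11 - 7)*12 = -18*12 = -216)
(180269 + 13187) + d(178) = (180269 + 13187) - 216 = 193456 - 216 = 193240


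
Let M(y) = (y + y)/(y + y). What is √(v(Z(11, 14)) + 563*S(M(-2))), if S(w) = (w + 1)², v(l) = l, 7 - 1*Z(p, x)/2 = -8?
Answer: √2282 ≈ 47.770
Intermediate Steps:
Z(p, x) = 30 (Z(p, x) = 14 - 2*(-8) = 14 + 16 = 30)
M(y) = 1 (M(y) = (2*y)/((2*y)) = (2*y)*(1/(2*y)) = 1)
S(w) = (1 + w)²
√(v(Z(11, 14)) + 563*S(M(-2))) = √(30 + 563*(1 + 1)²) = √(30 + 563*2²) = √(30 + 563*4) = √(30 + 2252) = √2282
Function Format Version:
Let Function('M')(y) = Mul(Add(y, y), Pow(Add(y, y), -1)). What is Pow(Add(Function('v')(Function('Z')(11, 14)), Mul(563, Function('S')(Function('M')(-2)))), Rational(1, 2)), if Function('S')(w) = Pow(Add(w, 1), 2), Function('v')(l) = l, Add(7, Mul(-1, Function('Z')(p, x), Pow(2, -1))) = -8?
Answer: Pow(2282, Rational(1, 2)) ≈ 47.770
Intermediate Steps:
Function('Z')(p, x) = 30 (Function('Z')(p, x) = Add(14, Mul(-2, -8)) = Add(14, 16) = 30)
Function('M')(y) = 1 (Function('M')(y) = Mul(Mul(2, y), Pow(Mul(2, y), -1)) = Mul(Mul(2, y), Mul(Rational(1, 2), Pow(y, -1))) = 1)
Function('S')(w) = Pow(Add(1, w), 2)
Pow(Add(Function('v')(Function('Z')(11, 14)), Mul(563, Function('S')(Function('M')(-2)))), Rational(1, 2)) = Pow(Add(30, Mul(563, Pow(Add(1, 1), 2))), Rational(1, 2)) = Pow(Add(30, Mul(563, Pow(2, 2))), Rational(1, 2)) = Pow(Add(30, Mul(563, 4)), Rational(1, 2)) = Pow(Add(30, 2252), Rational(1, 2)) = Pow(2282, Rational(1, 2))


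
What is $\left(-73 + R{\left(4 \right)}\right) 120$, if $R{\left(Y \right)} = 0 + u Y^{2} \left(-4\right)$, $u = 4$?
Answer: $-39480$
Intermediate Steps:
$R{\left(Y \right)} = - 16 Y^{2}$ ($R{\left(Y \right)} = 0 + 4 Y^{2} \left(-4\right) = 0 - 16 Y^{2} = - 16 Y^{2}$)
$\left(-73 + R{\left(4 \right)}\right) 120 = \left(-73 - 16 \cdot 4^{2}\right) 120 = \left(-73 - 256\right) 120 = \left(-329\right) 120 = -39480$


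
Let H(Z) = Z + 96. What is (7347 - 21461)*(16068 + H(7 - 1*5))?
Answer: -228166924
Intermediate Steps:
H(Z) = 96 + Z
(7347 - 21461)*(16068 + H(7 - 1*5)) = (7347 - 21461)*(16068 + (96 + (7 - 1*5))) = -14114*(16068 + (96 + (7 - 5))) = -14114*(16068 + (96 + 2)) = -14114*(16068 + 98) = -14114*16166 = -228166924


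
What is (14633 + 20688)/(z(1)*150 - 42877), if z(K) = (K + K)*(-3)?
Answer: -35321/43777 ≈ -0.80684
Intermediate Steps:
z(K) = -6*K (z(K) = (2*K)*(-3) = -6*K)
(14633 + 20688)/(z(1)*150 - 42877) = (14633 + 20688)/(-6*1*150 - 42877) = 35321/(-6*150 - 42877) = 35321/(-900 - 42877) = 35321/(-43777) = 35321*(-1/43777) = -35321/43777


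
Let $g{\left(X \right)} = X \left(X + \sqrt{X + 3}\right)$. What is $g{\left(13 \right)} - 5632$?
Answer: $-5411$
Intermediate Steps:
$g{\left(X \right)} = X \left(X + \sqrt{3 + X}\right)$
$g{\left(13 \right)} - 5632 = 13 \left(13 + \sqrt{3 + 13}\right) - 5632 = 13 \left(13 + \sqrt{16}\right) - 5632 = 13 \left(13 + 4\right) - 5632 = 13 \cdot 17 - 5632 = 221 - 5632 = -5411$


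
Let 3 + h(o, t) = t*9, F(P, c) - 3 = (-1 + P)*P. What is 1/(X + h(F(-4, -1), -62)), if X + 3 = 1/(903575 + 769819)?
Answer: -1673394/943794215 ≈ -0.0017731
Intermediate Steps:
F(P, c) = 3 + P*(-1 + P) (F(P, c) = 3 + (-1 + P)*P = 3 + P*(-1 + P))
h(o, t) = -3 + 9*t (h(o, t) = -3 + t*9 = -3 + 9*t)
X = -5020181/1673394 (X = -3 + 1/(903575 + 769819) = -3 + 1/1673394 = -5020181/1673394 ≈ -3.0000)
1/(X + h(F(-4, -1), -62)) = 1/(-5020181/1673394 + (-3 + 9*(-62))) = 1/(-5020181/1673394 + (-3 - 558)) = 1/(-5020181/1673394 - 561) = 1/(-943794215/1673394) = -1673394/943794215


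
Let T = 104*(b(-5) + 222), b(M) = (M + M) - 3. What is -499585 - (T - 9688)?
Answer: -511633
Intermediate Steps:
b(M) = -3 + 2*M (b(M) = 2*M - 3 = -3 + 2*M)
T = 21736 (T = 104*((-3 + 2*(-5)) + 222) = 104*((-3 - 10) + 222) = 104*(-13 + 222) = 104*209 = 21736)
-499585 - (T - 9688) = -499585 - (21736 - 9688) = -499585 - 1*12048 = -499585 - 12048 = -511633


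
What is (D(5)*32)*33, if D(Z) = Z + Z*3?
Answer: 21120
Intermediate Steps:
D(Z) = 4*Z (D(Z) = Z + 3*Z = 4*Z)
(D(5)*32)*33 = ((4*5)*32)*33 = (20*32)*33 = 640*33 = 21120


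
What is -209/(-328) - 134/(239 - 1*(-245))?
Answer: 14301/39688 ≈ 0.36034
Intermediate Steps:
-209/(-328) - 134/(239 - 1*(-245)) = -209*(-1/328) - 134/(239 + 245) = 209/328 - 134/484 = 209/328 - 134*1/484 = 209/328 - 67/242 = 14301/39688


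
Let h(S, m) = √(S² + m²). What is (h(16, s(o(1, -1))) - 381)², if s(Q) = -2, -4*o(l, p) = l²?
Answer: 145421 - 1524*√65 ≈ 1.3313e+5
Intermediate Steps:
o(l, p) = -l²/4
(h(16, s(o(1, -1))) - 381)² = (√(16² + (-2)²) - 381)² = (√(256 + 4) - 381)² = (√260 - 381)² = (2*√65 - 381)² = (-381 + 2*√65)²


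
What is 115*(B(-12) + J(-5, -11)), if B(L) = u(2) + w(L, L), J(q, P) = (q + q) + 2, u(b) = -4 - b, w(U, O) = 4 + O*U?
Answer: 15410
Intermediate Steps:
J(q, P) = 2 + 2*q (J(q, P) = 2*q + 2 = 2 + 2*q)
B(L) = -2 + L² (B(L) = (-4 - 1*2) + (4 + L*L) = (-4 - 2) + (4 + L²) = -6 + (4 + L²) = -2 + L²)
115*(B(-12) + J(-5, -11)) = 115*((-2 + (-12)²) + (2 + 2*(-5))) = 115*((-2 + 144) + (2 - 10)) = 115*(142 - 8) = 115*134 = 15410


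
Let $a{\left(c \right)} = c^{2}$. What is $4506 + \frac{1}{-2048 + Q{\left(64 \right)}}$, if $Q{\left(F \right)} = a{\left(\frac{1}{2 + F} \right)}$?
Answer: $\frac{40198413666}{8921087} \approx 4506.0$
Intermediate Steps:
$Q{\left(F \right)} = \frac{1}{\left(2 + F\right)^{2}}$ ($Q{\left(F \right)} = \left(\frac{1}{2 + F}\right)^{2} = \frac{1}{\left(2 + F\right)^{2}}$)
$4506 + \frac{1}{-2048 + Q{\left(64 \right)}} = 4506 + \frac{1}{-2048 + \frac{1}{\left(2 + 64\right)^{2}}} = 4506 + \frac{1}{-2048 + \frac{1}{4356}} = 4506 + \frac{1}{- \frac{8921087}{4356}} = 4506 - \frac{4356}{8921087} = \frac{40198413666}{8921087}$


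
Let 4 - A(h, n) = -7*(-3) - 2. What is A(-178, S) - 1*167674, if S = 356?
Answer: -167689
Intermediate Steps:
A(h, n) = -15 (A(h, n) = 4 - (-7*(-3) - 2) = 4 - (21 - 2) = 4 - 1*19 = 4 - 19 = -15)
A(-178, S) - 1*167674 = -15 - 1*167674 = -15 - 167674 = -167689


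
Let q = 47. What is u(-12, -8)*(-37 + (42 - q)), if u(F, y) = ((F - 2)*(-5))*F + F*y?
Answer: 31248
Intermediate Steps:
u(F, y) = F*y + F*(10 - 5*F) (u(F, y) = ((-2 + F)*(-5))*F + F*y = (10 - 5*F)*F + F*y = F*(10 - 5*F) + F*y = F*y + F*(10 - 5*F))
u(-12, -8)*(-37 + (42 - q)) = (-12*(10 - 8 - 5*(-12)))*(-37 + (42 - 1*47)) = (-12*(10 - 8 + 60))*(-37 + (42 - 47)) = (-12*62)*(-37 - 5) = -744*(-42) = 31248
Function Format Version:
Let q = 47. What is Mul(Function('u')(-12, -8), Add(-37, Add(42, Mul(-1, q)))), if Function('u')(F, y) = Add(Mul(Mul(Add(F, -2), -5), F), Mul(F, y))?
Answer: 31248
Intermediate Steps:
Function('u')(F, y) = Add(Mul(F, y), Mul(F, Add(10, Mul(-5, F)))) (Function('u')(F, y) = Add(Mul(Mul(Add(-2, F), -5), F), Mul(F, y)) = Add(Mul(Add(10, Mul(-5, F)), F), Mul(F, y)) = Add(Mul(F, Add(10, Mul(-5, F))), Mul(F, y)) = Add(Mul(F, y), Mul(F, Add(10, Mul(-5, F)))))
Mul(Function('u')(-12, -8), Add(-37, Add(42, Mul(-1, q)))) = Mul(Mul(-12, Add(10, -8, Mul(-5, -12))), Add(-37, Add(42, Mul(-1, 47)))) = Mul(Mul(-12, Add(10, -8, 60)), Add(-37, Add(42, -47))) = Mul(Mul(-12, 62), Add(-37, -5)) = Mul(-744, -42) = 31248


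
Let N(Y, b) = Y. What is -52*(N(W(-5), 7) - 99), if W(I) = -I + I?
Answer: 5148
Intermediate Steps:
W(I) = 0
-52*(N(W(-5), 7) - 99) = -52*(0 - 99) = -52*(-99) = 5148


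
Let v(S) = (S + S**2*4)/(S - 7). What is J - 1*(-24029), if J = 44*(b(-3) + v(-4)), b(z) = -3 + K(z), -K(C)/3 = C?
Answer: 24053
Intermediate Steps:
K(C) = -3*C
b(z) = -3 - 3*z
v(S) = (S + 4*S**2)/(-7 + S)
J = 24 (J = 44*((-3 - 3*(-3)) - 4*(1 + 4*(-4))/(-7 - 4)) = 44*((-3 + 9) - 4*(1 - 16)/(-11)) = 44*(6 - 4*(-1/11)*(-15)) = 44*(6 - 60/11) = 44*(6/11) = 24)
J - 1*(-24029) = 24 - 1*(-24029) = 24 + 24029 = 24053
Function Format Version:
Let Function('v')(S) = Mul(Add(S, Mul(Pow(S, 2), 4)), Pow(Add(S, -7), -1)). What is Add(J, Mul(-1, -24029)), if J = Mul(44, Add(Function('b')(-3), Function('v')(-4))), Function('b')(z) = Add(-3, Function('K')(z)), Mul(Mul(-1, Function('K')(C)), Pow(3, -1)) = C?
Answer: 24053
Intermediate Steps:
Function('K')(C) = Mul(-3, C)
Function('b')(z) = Add(-3, Mul(-3, z))
Function('v')(S) = Mul(Pow(Add(-7, S), -1), Add(S, Mul(4, Pow(S, 2)))) (Function('v')(S) = Mul(Add(S, Mul(4, Pow(S, 2))), Pow(Add(-7, S), -1)) = Mul(Pow(Add(-7, S), -1), Add(S, Mul(4, Pow(S, 2)))))
J = 24 (J = Mul(44, Add(Add(-3, Mul(-3, -3)), Mul(-4, Pow(Add(-7, -4), -1), Add(1, Mul(4, -4))))) = Mul(44, Add(Add(-3, 9), Mul(-4, Pow(-11, -1), Add(1, -16)))) = Mul(44, Add(6, Mul(-4, Rational(-1, 11), -15))) = Mul(44, Add(6, Rational(-60, 11))) = Mul(44, Rational(6, 11)) = 24)
Add(J, Mul(-1, -24029)) = Add(24, Mul(-1, -24029)) = Add(24, 24029) = 24053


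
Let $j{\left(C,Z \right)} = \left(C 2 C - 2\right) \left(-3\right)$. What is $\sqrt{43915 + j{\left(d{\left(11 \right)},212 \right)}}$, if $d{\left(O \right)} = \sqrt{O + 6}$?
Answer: $\sqrt{43819} \approx 209.33$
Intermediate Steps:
$d{\left(O \right)} = \sqrt{6 + O}$
$j{\left(C,Z \right)} = 6 - 6 C^{2}$ ($j{\left(C,Z \right)} = \left(2 C C - 2\right) \left(-3\right) = \left(2 C^{2} - 2\right) \left(-3\right) = \left(-2 + 2 C^{2}\right) \left(-3\right) = 6 - 6 C^{2}$)
$\sqrt{43915 + j{\left(d{\left(11 \right)},212 \right)}} = \sqrt{43915 + \left(6 - 6 \left(\sqrt{6 + 11}\right)^{2}\right)} = \sqrt{43915 + \left(6 - 6 \left(\sqrt{17}\right)^{2}\right)} = \sqrt{43915 + \left(6 - 102\right)} = \sqrt{43915 - 96} = \sqrt{43819}$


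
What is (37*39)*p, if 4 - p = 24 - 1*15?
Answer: -7215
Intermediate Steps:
p = -5 (p = 4 - (24 - 1*15) = 4 - (24 - 15) = 4 - 1*9 = 4 - 9 = -5)
(37*39)*p = (37*39)*(-5) = 1443*(-5) = -7215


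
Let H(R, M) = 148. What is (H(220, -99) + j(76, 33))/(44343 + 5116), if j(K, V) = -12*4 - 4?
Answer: 96/49459 ≈ 0.0019410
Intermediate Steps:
j(K, V) = -52 (j(K, V) = -4*12 - 4 = -48 - 4 = -52)
(H(220, -99) + j(76, 33))/(44343 + 5116) = (148 - 52)/(44343 + 5116) = 96/49459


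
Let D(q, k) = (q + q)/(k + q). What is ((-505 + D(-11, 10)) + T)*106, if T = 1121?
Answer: 67628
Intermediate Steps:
D(q, k) = 2*q/(k + q) (D(q, k) = (2*q)/(k + q) = 2*q/(k + q))
((-505 + D(-11, 10)) + T)*106 = ((-505 + 2*(-11)/(10 - 11)) + 1121)*106 = ((-505 + 2*(-11)/(-1)) + 1121)*106 = ((-505 + 2*(-11)*(-1)) + 1121)*106 = ((-505 + 22) + 1121)*106 = (-483 + 1121)*106 = 638*106 = 67628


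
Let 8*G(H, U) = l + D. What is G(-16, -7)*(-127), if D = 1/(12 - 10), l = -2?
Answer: 381/16 ≈ 23.813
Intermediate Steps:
D = ½ (D = 1/2 = ½ ≈ 0.50000)
G(H, U) = -3/16 (G(H, U) = (-2 + ½)/8 = (⅛)*(-3/2) = -3/16)
G(-16, -7)*(-127) = -3/16*(-127) = 381/16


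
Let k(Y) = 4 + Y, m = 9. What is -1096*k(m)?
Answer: -14248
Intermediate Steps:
-1096*k(m) = -1096*(4 + 9) = -1096*13 = -14248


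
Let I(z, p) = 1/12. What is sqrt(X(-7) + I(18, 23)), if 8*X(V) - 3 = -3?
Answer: sqrt(3)/6 ≈ 0.28868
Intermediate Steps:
X(V) = 0 (X(V) = 3/8 + (1/8)*(-3) = 3/8 - 3/8 = 0)
I(z, p) = 1/12
sqrt(X(-7) + I(18, 23)) = sqrt(0 + 1/12) = sqrt(1/12) = sqrt(3)/6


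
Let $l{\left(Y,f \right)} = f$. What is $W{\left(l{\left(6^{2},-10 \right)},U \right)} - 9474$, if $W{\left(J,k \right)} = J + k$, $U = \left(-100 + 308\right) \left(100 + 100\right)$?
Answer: $32116$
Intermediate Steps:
$U = 41600$ ($U = 208 \cdot 200 = 41600$)
$W{\left(l{\left(6^{2},-10 \right)},U \right)} - 9474 = \left(-10 + 41600\right) - 9474 = 41590 - 9474 = 32116$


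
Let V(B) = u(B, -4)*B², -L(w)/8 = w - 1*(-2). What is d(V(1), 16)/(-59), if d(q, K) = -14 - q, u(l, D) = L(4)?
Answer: -34/59 ≈ -0.57627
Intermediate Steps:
L(w) = -16 - 8*w (L(w) = -8*(w - 1*(-2)) = -8*(w + 2) = -8*(2 + w) = -16 - 8*w)
u(l, D) = -48 (u(l, D) = -16 - 8*4 = -16 - 32 = -48)
V(B) = -48*B²
d(V(1), 16)/(-59) = (-14 - (-48)*1²)/(-59) = -(-14 - (-48))/59 = -(-14 - 1*(-48))/59 = -(-14 + 48)/59 = -1/59*34 = -34/59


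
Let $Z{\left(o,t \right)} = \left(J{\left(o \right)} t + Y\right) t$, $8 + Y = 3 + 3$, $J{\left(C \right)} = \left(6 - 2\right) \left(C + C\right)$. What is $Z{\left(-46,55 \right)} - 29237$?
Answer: $-1142547$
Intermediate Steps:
$J{\left(C \right)} = 8 C$ ($J{\left(C \right)} = 4 \cdot 2 C = 8 C$)
$Y = -2$ ($Y = -8 + \left(3 + 3\right) = -8 + 6 = -2$)
$Z{\left(o,t \right)} = t \left(-2 + 8 o t\right)$ ($Z{\left(o,t \right)} = \left(8 o t - 2\right) t = \left(-2 + 8 o t\right) t = t \left(-2 + 8 o t\right)$)
$Z{\left(-46,55 \right)} - 29237 = 2 \cdot 55 \left(-1 + 4 \left(-46\right) 55\right) - 29237 = 2 \cdot 55 \left(-1 - 10120\right) - 29237 = 2 \cdot 55 \left(-10121\right) - 29237 = -1113310 - 29237 = -1142547$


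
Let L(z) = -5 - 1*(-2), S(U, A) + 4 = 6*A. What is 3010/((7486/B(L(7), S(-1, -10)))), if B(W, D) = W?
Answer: -4515/3743 ≈ -1.2063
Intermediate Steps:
S(U, A) = -4 + 6*A
L(z) = -3 (L(z) = -5 + 2 = -3)
3010/((7486/B(L(7), S(-1, -10)))) = 3010/((7486/(-3))) = 3010/((7486*(-⅓))) = 3010/(-7486/3) = 3010*(-3/7486) = -4515/3743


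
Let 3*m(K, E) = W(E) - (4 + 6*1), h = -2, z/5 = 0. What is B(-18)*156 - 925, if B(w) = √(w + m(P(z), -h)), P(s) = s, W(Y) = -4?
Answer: -925 + 104*I*√51 ≈ -925.0 + 742.71*I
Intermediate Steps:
z = 0 (z = 5*0 = 0)
m(K, E) = -14/3 (m(K, E) = (-4 - (4 + 6*1))/3 = (-4 - (4 + 6))/3 = (-4 - 1*10)/3 = (-4 - 10)/3 = (⅓)*(-14) = -14/3)
B(w) = √(-14/3 + w) (B(w) = √(w - 14/3) = √(-14/3 + w))
B(-18)*156 - 925 = (√(-42 + 9*(-18))/3)*156 - 925 = (√(-42 - 162)/3)*156 - 925 = (√(-204)/3)*156 - 925 = ((2*I*√51)/3)*156 - 925 = (2*I*√51/3)*156 - 925 = 104*I*√51 - 925 = -925 + 104*I*√51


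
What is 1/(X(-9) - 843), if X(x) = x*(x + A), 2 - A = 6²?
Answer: -1/456 ≈ -0.0021930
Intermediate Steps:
A = -34 (A = 2 - 1*6² = 2 - 1*36 = 2 - 36 = -34)
X(x) = x*(-34 + x) (X(x) = x*(x - 34) = x*(-34 + x))
1/(X(-9) - 843) = 1/(-9*(-34 - 9) - 843) = 1/(-9*(-43) - 843) = 1/(387 - 843) = 1/(-456) = -1/456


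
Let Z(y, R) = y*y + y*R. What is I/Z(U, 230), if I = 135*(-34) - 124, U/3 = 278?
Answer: -2357/443688 ≈ -0.0053123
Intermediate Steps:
U = 834 (U = 3*278 = 834)
Z(y, R) = y² + R*y
I = -4714 (I = -4590 - 124 = -4714)
I/Z(U, 230) = -4714*1/(834*(230 + 834)) = -4714/(834*1064) = -4714/887376 = -4714*1/887376 = -2357/443688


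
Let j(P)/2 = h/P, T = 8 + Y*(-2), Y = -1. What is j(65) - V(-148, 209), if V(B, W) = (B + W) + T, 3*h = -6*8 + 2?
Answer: -13937/195 ≈ -71.472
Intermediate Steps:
h = -46/3 (h = (-6*8 + 2)/3 = (-48 + 2)/3 = (⅓)*(-46) = -46/3 ≈ -15.333)
T = 10 (T = 8 - 1*(-2) = 8 + 2 = 10)
V(B, W) = 10 + B + W (V(B, W) = (B + W) + 10 = 10 + B + W)
j(P) = -92/(3*P) (j(P) = 2*(-46/(3*P)) = -92/(3*P))
j(65) - V(-148, 209) = -92/3/65 - (10 - 148 + 209) = -92/3*1/65 - 1*71 = -92/195 - 71 = -13937/195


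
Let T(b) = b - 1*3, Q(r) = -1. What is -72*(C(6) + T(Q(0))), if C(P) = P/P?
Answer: 216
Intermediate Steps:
T(b) = -3 + b (T(b) = b - 3 = -3 + b)
C(P) = 1
-72*(C(6) + T(Q(0))) = -72*(1 + (-3 - 1)) = -72*(1 - 4) = -72*(-3) = 216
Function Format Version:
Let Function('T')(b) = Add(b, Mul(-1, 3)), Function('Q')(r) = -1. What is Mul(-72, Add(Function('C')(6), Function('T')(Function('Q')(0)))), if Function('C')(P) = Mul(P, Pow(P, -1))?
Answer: 216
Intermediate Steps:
Function('T')(b) = Add(-3, b) (Function('T')(b) = Add(b, -3) = Add(-3, b))
Function('C')(P) = 1
Mul(-72, Add(Function('C')(6), Function('T')(Function('Q')(0)))) = Mul(-72, Add(1, Add(-3, -1))) = Mul(-72, Add(1, -4)) = Mul(-72, -3) = 216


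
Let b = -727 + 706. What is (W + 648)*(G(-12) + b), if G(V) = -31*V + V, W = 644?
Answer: 437988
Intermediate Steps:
G(V) = -30*V
b = -21
(W + 648)*(G(-12) + b) = (644 + 648)*(-30*(-12) - 21) = 1292*(360 - 21) = 1292*339 = 437988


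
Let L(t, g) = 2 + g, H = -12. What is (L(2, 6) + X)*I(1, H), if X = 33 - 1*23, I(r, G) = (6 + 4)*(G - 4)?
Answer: -2880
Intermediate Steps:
I(r, G) = -40 + 10*G (I(r, G) = 10*(-4 + G) = -40 + 10*G)
X = 10 (X = 33 - 23 = 10)
(L(2, 6) + X)*I(1, H) = ((2 + 6) + 10)*(-40 + 10*(-12)) = (8 + 10)*(-40 - 120) = 18*(-160) = -2880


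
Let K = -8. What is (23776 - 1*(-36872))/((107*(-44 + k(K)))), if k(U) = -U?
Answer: -5054/321 ≈ -15.745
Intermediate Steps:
(23776 - 1*(-36872))/((107*(-44 + k(K)))) = (23776 - 1*(-36872))/((107*(-44 - 1*(-8)))) = (23776 + 36872)/((107*(-44 + 8))) = 60648/((107*(-36))) = 60648/(-3852) = 60648*(-1/3852) = -5054/321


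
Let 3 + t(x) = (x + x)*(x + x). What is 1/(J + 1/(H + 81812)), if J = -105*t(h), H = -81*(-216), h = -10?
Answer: -99308/4139653979 ≈ -2.3989e-5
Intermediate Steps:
t(x) = -3 + 4*x² (t(x) = -3 + (x + x)*(x + x) = -3 + (2*x)*(2*x) = -3 + 4*x²)
H = 17496
J = -41685 (J = -105*(-3 + 4*(-10)²) = -105*(-3 + 4*100) = -105*(-3 + 400) = -105*397 = -41685)
1/(J + 1/(H + 81812)) = 1/(-41685 + 1/(17496 + 81812)) = 1/(-41685 + 1/99308) = 1/(-4139653979/99308) = -99308/4139653979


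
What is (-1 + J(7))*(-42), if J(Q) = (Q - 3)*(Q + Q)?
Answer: -2310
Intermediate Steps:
J(Q) = 2*Q*(-3 + Q) (J(Q) = (-3 + Q)*(2*Q) = 2*Q*(-3 + Q))
(-1 + J(7))*(-42) = (-1 + 2*7*(-3 + 7))*(-42) = (-1 + 2*7*4)*(-42) = (-1 + 56)*(-42) = 55*(-42) = -2310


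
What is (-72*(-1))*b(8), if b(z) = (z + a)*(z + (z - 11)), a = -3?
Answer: 1800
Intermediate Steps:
b(z) = (-11 + 2*z)*(-3 + z) (b(z) = (z - 3)*(z + (z - 11)) = (-3 + z)*(z + (-11 + z)) = (-3 + z)*(-11 + 2*z) = (-11 + 2*z)*(-3 + z))
(-72*(-1))*b(8) = (-72*(-1))*(33 - 17*8 + 2*8²) = 72*(33 - 136 + 2*64) = 72*(33 - 136 + 128) = 72*25 = 1800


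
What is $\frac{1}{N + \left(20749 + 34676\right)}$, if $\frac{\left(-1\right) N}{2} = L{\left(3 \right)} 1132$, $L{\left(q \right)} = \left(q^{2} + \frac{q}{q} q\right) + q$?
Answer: $\frac{1}{21465} \approx 4.6587 \cdot 10^{-5}$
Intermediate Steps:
$L{\left(q \right)} = q^{2} + 2 q$ ($L{\left(q \right)} = \left(q^{2} + 1 q\right) + q = \left(q^{2} + q\right) + q = \left(q + q^{2}\right) + q = q^{2} + 2 q$)
$N = -33960$ ($N = - 2 \cdot 3 \left(2 + 3\right) 1132 = - 2 \cdot 3 \cdot 5 \cdot 1132 = - 2 \cdot 15 \cdot 1132 = \left(-2\right) 16980 = -33960$)
$\frac{1}{N + \left(20749 + 34676\right)} = \frac{1}{-33960 + \left(20749 + 34676\right)} = \frac{1}{-33960 + 55425} = \frac{1}{21465}$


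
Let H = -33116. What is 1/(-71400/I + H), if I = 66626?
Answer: -4759/157604144 ≈ -3.0196e-5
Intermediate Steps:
1/(-71400/I + H) = 1/(-71400/66626 - 33116) = 1/(-71400*1/66626 - 33116) = 1/(-5100/4759 - 33116) = 1/(-157604144/4759) = -4759/157604144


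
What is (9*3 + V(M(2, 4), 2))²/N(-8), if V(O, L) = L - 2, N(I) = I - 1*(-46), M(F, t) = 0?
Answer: 729/38 ≈ 19.184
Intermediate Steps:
N(I) = 46 + I (N(I) = I + 46 = 46 + I)
V(O, L) = -2 + L
(9*3 + V(M(2, 4), 2))²/N(-8) = (9*3 + (-2 + 2))²/(46 - 8) = (27 + 0)²/38 = 27²*(1/38) = 729*(1/38) = 729/38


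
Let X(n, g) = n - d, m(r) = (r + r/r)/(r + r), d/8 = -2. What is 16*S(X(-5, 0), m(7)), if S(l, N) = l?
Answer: 176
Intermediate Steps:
d = -16 (d = 8*(-2) = -16)
m(r) = (1 + r)/(2*r) (m(r) = (r + 1)/((2*r)) = (1 + r)*(1/(2*r)) = (1 + r)/(2*r))
X(n, g) = 16 + n (X(n, g) = n - 1*(-16) = n + 16 = 16 + n)
16*S(X(-5, 0), m(7)) = 16*(16 - 5) = 16*11 = 176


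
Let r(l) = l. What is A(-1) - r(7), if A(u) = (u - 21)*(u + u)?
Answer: 37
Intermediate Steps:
A(u) = 2*u*(-21 + u) (A(u) = (-21 + u)*(2*u) = 2*u*(-21 + u))
A(-1) - r(7) = 2*(-1)*(-21 - 1) - 1*7 = 2*(-1)*(-22) - 7 = 44 - 7 = 37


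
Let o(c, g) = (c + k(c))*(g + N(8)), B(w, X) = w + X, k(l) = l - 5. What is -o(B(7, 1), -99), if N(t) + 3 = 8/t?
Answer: 1111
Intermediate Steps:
k(l) = -5 + l
B(w, X) = X + w
N(t) = -3 + 8/t
o(c, g) = (-5 + 2*c)*(-2 + g) (o(c, g) = (c + (-5 + c))*(g + (-3 + 8/8)) = (-5 + 2*c)*(g + (-3 + 8*(⅛))) = (-5 + 2*c)*(g + (-3 + 1)) = (-5 + 2*c)*(g - 2) = (-5 + 2*c)*(-2 + g))
-o(B(7, 1), -99) = -(10 - 4*(1 + 7) + (1 + 7)*(-99) - 99*(-5 + (1 + 7))) = -(10 - 4*8 + 8*(-99) - 99*(-5 + 8)) = -(10 - 32 - 792 - 99*3) = -(10 - 32 - 792 - 297) = -1*(-1111) = 1111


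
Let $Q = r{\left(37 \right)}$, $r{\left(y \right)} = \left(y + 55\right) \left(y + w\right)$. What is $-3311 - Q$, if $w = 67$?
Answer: $-12879$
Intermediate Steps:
$r{\left(y \right)} = \left(55 + y\right) \left(67 + y\right)$ ($r{\left(y \right)} = \left(y + 55\right) \left(y + 67\right) = \left(55 + y\right) \left(67 + y\right)$)
$Q = 9568$ ($Q = 3685 + 37^{2} + 122 \cdot 37 = 3685 + 1369 + 4514 = 9568$)
$-3311 - Q = -3311 - 9568 = -12879$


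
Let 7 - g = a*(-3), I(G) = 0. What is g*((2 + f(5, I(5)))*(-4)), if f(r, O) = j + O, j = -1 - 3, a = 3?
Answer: 128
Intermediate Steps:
g = 16 (g = 7 - 3*(-3) = 7 - 1*(-9) = 7 + 9 = 16)
j = -4
f(r, O) = -4 + O
g*((2 + f(5, I(5)))*(-4)) = 16*((2 + (-4 + 0))*(-4)) = 16*((2 - 4)*(-4)) = 16*(-2*(-4)) = 16*8 = 128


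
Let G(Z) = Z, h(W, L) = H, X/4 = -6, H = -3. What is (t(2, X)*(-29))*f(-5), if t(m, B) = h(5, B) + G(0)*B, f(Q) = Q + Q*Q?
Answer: 1740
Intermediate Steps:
X = -24 (X = 4*(-6) = -24)
h(W, L) = -3
f(Q) = Q + Q²
t(m, B) = -3 (t(m, B) = -3 + 0*B = -3 + 0 = -3)
(t(2, X)*(-29))*f(-5) = (-3*(-29))*(-5*(1 - 5)) = 87*(-5*(-4)) = 87*20 = 1740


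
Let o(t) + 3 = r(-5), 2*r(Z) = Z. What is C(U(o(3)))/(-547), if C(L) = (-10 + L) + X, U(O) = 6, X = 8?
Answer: -4/547 ≈ -0.0073126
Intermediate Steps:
r(Z) = Z/2
o(t) = -11/2 (o(t) = -3 + (½)*(-5) = -3 - 5/2 = -11/2)
C(L) = -2 + L (C(L) = (-10 + L) + 8 = -2 + L)
C(U(o(3)))/(-547) = (-2 + 6)/(-547) = 4*(-1/547) = -4/547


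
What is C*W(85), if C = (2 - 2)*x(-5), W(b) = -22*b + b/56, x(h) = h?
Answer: 0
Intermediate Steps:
W(b) = -1231*b/56 (W(b) = -22*b + b*(1/56) = -22*b + b/56 = -1231*b/56)
C = 0 (C = (2 - 2)*(-5) = 0*(-5) = 0)
C*W(85) = 0*(-1231/56*85) = 0*(-104635/56) = 0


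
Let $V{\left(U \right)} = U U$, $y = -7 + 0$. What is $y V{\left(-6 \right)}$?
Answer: $-252$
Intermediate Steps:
$y = -7$
$V{\left(U \right)} = U^{2}$
$y V{\left(-6 \right)} = - 7 \left(-6\right)^{2} = \left(-7\right) 36 = -252$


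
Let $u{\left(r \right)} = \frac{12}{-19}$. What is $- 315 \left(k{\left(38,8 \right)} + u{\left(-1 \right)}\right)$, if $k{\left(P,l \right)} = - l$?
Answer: $\frac{51660}{19} \approx 2718.9$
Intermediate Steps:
$u{\left(r \right)} = - \frac{12}{19}$ ($u{\left(r \right)} = 12 \left(- \frac{1}{19}\right) = - \frac{12}{19}$)
$- 315 \left(k{\left(38,8 \right)} + u{\left(-1 \right)}\right) = - 315 \left(\left(-1\right) 8 - \frac{12}{19}\right) = - 315 \left(-8 - \frac{12}{19}\right) = \left(-315\right) \left(- \frac{164}{19}\right) = \frac{51660}{19}$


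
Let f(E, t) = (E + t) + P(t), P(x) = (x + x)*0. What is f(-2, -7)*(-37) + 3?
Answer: 336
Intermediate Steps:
P(x) = 0 (P(x) = (2*x)*0 = 0)
f(E, t) = E + t (f(E, t) = (E + t) + 0 = E + t)
f(-2, -7)*(-37) + 3 = (-2 - 7)*(-37) + 3 = -9*(-37) + 3 = 333 + 3 = 336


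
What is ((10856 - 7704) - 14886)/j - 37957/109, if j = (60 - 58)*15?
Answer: -1208858/1635 ≈ -739.36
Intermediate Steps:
j = 30 (j = 2*15 = 30)
((10856 - 7704) - 14886)/j - 37957/109 = ((10856 - 7704) - 14886)/30 - 37957/109 = (3152 - 14886)*(1/30) - 37957*1/109 = -11734*1/30 - 37957/109 = -5867/15 - 37957/109 = -1208858/1635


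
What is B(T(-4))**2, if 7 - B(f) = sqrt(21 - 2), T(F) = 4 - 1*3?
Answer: (7 - sqrt(19))**2 ≈ 6.9754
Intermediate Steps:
T(F) = 1 (T(F) = 4 - 3 = 1)
B(f) = 7 - sqrt(19) (B(f) = 7 - sqrt(21 - 2) = 7 - sqrt(19))
B(T(-4))**2 = (7 - sqrt(19))**2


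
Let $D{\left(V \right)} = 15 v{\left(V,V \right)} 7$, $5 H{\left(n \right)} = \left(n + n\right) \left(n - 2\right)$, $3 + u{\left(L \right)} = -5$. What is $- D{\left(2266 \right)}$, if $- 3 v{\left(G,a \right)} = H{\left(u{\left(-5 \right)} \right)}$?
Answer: $1120$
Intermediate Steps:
$u{\left(L \right)} = -8$ ($u{\left(L \right)} = -3 - 5 = -8$)
$H{\left(n \right)} = \frac{2 n \left(-2 + n\right)}{5}$ ($H{\left(n \right)} = \frac{\left(n + n\right) \left(n - 2\right)}{5} = \frac{2 n \left(-2 + n\right)}{5}$)
$v{\left(G,a \right)} = - \frac{32}{3}$ ($v{\left(G,a \right)} = - \frac{\frac{2}{5} \left(-8\right) \left(-2 - 8\right)}{3} = - \frac{\frac{2}{5} \left(-8\right) \left(-10\right)}{3} = \left(- \frac{1}{3}\right) 32 = - \frac{32}{3}$)
$D{\left(V \right)} = -1120$ ($D{\left(V \right)} = 15 \left(- \frac{32}{3}\right) 7 = \left(-160\right) 7 = -1120$)
$- D{\left(2266 \right)} = \left(-1\right) \left(-1120\right) = 1120$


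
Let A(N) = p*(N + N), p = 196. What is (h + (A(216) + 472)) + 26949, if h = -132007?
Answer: -19914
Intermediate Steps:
A(N) = 392*N (A(N) = 196*(N + N) = 196*(2*N) = 392*N)
(h + (A(216) + 472)) + 26949 = (-132007 + (392*216 + 472)) + 26949 = (-132007 + (84672 + 472)) + 26949 = (-132007 + 85144) + 26949 = -46863 + 26949 = -19914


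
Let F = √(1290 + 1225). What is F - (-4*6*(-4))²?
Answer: -9216 + √2515 ≈ -9165.8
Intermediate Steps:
F = √2515 ≈ 50.150
F - (-4*6*(-4))² = √2515 - (-4*6*(-4))² = √2515 - (-24*(-4))² = √2515 - 1*96² = √2515 - 1*9216 = √2515 - 9216 = -9216 + √2515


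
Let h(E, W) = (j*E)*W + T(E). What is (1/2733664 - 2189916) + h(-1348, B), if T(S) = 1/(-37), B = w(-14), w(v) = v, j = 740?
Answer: 1191025877453125/101145568 ≈ 1.1775e+7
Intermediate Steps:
B = -14
T(S) = -1/37
h(E, W) = -1/37 + 740*E*W (h(E, W) = (740*E)*W - 1/37 = 740*E*W - 1/37 = -1/37 + 740*E*W)
(1/2733664 - 2189916) + h(-1348, B) = (1/2733664 - 2189916) + (-1/37 + 740*(-1348)*(-14)) = (1/2733664 - 2189916) + (-1/37 + 13965280) = -5986494532223/2733664 + 516715359/37 = 1191025877453125/101145568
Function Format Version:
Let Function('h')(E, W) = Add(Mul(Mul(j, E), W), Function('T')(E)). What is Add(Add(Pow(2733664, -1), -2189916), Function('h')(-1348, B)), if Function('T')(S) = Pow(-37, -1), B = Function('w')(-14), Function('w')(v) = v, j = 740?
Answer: Rational(1191025877453125, 101145568) ≈ 1.1775e+7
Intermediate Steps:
B = -14
Function('T')(S) = Rational(-1, 37)
Function('h')(E, W) = Add(Rational(-1, 37), Mul(740, E, W)) (Function('h')(E, W) = Add(Mul(Mul(740, E), W), Rational(-1, 37)) = Add(Mul(740, E, W), Rational(-1, 37)) = Add(Rational(-1, 37), Mul(740, E, W)))
Add(Add(Pow(2733664, -1), -2189916), Function('h')(-1348, B)) = Add(Add(Pow(2733664, -1), -2189916), Add(Rational(-1, 37), Mul(740, -1348, -14))) = Add(Add(Rational(1, 2733664), -2189916), Add(Rational(-1, 37), 13965280)) = Add(Rational(-5986494532223, 2733664), Rational(516715359, 37)) = Rational(1191025877453125, 101145568)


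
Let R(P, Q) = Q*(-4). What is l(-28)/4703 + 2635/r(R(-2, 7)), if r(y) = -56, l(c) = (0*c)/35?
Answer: -2635/56 ≈ -47.054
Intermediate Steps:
R(P, Q) = -4*Q
l(c) = 0 (l(c) = 0*(1/35) = 0)
l(-28)/4703 + 2635/r(R(-2, 7)) = 0/4703 + 2635/(-56) = 0*(1/4703) + 2635*(-1/56) = 0 - 2635/56 = -2635/56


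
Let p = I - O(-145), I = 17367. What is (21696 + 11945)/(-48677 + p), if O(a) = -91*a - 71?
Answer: -33641/44434 ≈ -0.75710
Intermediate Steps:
O(a) = -71 - 91*a
p = 4243 (p = 17367 - (-71 - 91*(-145)) = 17367 - (-71 + 13195) = 17367 - 1*13124 = 17367 - 13124 = 4243)
(21696 + 11945)/(-48677 + p) = (21696 + 11945)/(-48677 + 4243) = 33641/(-44434) = 33641*(-1/44434) = -33641/44434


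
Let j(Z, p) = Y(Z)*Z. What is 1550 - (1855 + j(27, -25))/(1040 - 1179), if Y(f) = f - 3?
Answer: 217953/139 ≈ 1568.0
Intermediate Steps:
Y(f) = -3 + f
j(Z, p) = Z*(-3 + Z) (j(Z, p) = (-3 + Z)*Z = Z*(-3 + Z))
1550 - (1855 + j(27, -25))/(1040 - 1179) = 1550 - (1855 + 27*(-3 + 27))/(1040 - 1179) = 1550 - (1855 + 27*24)/(-139) = 1550 - (1855 + 648)*(-1)/139 = 1550 - 2503*(-1)/139 = 1550 - 1*(-2503/139) = 1550 + 2503/139 = 217953/139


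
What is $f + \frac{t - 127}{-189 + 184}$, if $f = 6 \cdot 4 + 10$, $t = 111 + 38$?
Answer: $\frac{148}{5} \approx 29.6$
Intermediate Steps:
$t = 149$
$f = 34$ ($f = 24 + 10 = 34$)
$f + \frac{t - 127}{-189 + 184} = 34 + \frac{149 - 127}{-189 + 184} = 34 + \frac{22}{-5} = 34 + 22 \left(- \frac{1}{5}\right) = 34 - \frac{22}{5} = \frac{148}{5}$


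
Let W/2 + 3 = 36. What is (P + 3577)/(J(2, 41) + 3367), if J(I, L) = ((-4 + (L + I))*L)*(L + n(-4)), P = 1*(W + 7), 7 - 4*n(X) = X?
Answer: 14600/293293 ≈ 0.049780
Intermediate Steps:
n(X) = 7/4 - X/4
W = 66 (W = -6 + 2*36 = -6 + 72 = 66)
P = 73 (P = 1*(66 + 7) = 1*73 = 73)
J(I, L) = L*(11/4 + L)*(-4 + I + L) (J(I, L) = ((-4 + (L + I))*L)*(L + (7/4 - 1/4*(-4))) = ((-4 + (I + L))*L)*(L + (7/4 + 1)) = ((-4 + I + L)*L)*(L + 11/4) = (L*(-4 + I + L))*(11/4 + L) = L*(11/4 + L)*(-4 + I + L))
(P + 3577)/(J(2, 41) + 3367) = (73 + 3577)/((1/4)*41*(-44 - 5*41 + 4*41**2 + 11*2 + 4*2*41) + 3367) = 3650/((1/4)*41*(-44 - 205 + 4*1681 + 22 + 328) + 3367) = 3650/((1/4)*41*(-44 - 205 + 6724 + 22 + 328) + 3367) = 3650/((1/4)*41*6825 + 3367) = 3650/(279825/4 + 3367) = 3650/(293293/4) = 3650*(4/293293) = 14600/293293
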